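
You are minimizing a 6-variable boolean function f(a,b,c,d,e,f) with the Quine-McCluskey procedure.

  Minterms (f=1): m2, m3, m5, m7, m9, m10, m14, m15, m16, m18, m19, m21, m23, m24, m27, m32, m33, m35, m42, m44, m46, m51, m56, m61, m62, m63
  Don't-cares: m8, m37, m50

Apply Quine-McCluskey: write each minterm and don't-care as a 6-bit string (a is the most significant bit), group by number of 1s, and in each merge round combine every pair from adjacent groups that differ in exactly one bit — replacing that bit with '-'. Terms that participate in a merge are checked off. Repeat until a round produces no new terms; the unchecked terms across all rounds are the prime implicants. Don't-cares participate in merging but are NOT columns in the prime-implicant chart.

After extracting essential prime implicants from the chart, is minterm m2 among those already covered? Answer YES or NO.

size-2^0 implicants → 000010(✓)  000011(✓)  000101(✓)  000111(✓)  001000(✓)  001001(✓)  001010(✓)  001110(✓)  001111(✓)  010000(✓)  010010(✓)  010011(✓)  010101(✓)  010111(✓)  011000(✓)  011011(✓)  100000(✓)  100001(✓)  100011(✓)  100101(✓)  101010(✓)  101100(✓)  101110(✓)  110010(✓)  110011(✓)  111000(✓)  111101(✓)  111110(✓)  111111(✓)
size-2^1 implicants → -00011(✓)  -00101  -01010(✓)  -01110(✓)  -10010(✓)  -10011(✓)  -11000  0-0010(✓)  0-0011(✓)  0-0101(✓)  0-0111(✓)  0-1000  00-010  00-111  000-11(✓)  00001-(✓)  0001-1(✓)  001-10(✓)  0010-0  00100-  00111-  01-000  01-011  010-11(✓)  0100-0  01001-(✓)  0101-1(✓)  1-0011(✓)  1-1110  100-01  1000-1  10000-  101-10(✓)  1011-0  11001-(✓)  1111-1  11111-
size-2^2 implicants → --0011  -01-10  -1001-  0-0-11  0-001-  0-01-1
Unchecked terms (primes): --0011, -00101, -01-10, -1001-, -11000, 0-0-11, 0-001-, 0-01-1, 0-1000, 00-010, 00-111, 0010-0, 00100-, 00111-, 01-000, 01-011, 0100-0, 1-1110, 100-01, 1000-1, 10000-, 1011-0, 1111-1, 11111-
Minterm coverage:
  m2 ⊆ 0-001-,00-010
  m3 ⊆ --0011,0-0-11,0-001-
  m5 ⊆ -00101,0-01-1
  m7 ⊆ 0-0-11,0-01-1,00-111
  m9 ⊆ 00100- [E]
  m10 ⊆ -01-10,00-010,0010-0
  m14 ⊆ -01-10,00111-
  m15 ⊆ 00-111,00111-
  m16 ⊆ 01-000,0100-0
  m18 ⊆ -1001-,0-001-,0100-0
  m19 ⊆ --0011,-1001-,0-0-11,0-001-,01-011
  m21 ⊆ 0-01-1 [E]
  m23 ⊆ 0-0-11,0-01-1
  m24 ⊆ -11000,0-1000,01-000
  m27 ⊆ 01-011 [E]
  m32 ⊆ 10000- [E]
  m33 ⊆ 100-01,1000-1,10000-
  m35 ⊆ --0011,1000-1
  m42 ⊆ -01-10 [E]
  m44 ⊆ 1011-0 [E]
  m46 ⊆ -01-10,1-1110,1011-0
  m51 ⊆ --0011,-1001-
  m56 ⊆ -11000 [E]
  m61 ⊆ 1111-1 [E]
  m62 ⊆ 1-1110,11111-
  m63 ⊆ 1111-1,11111-
E = {-01-10, -11000, 0-01-1, 00100-, 01-011, 10000-, 1011-0, 1111-1}

NO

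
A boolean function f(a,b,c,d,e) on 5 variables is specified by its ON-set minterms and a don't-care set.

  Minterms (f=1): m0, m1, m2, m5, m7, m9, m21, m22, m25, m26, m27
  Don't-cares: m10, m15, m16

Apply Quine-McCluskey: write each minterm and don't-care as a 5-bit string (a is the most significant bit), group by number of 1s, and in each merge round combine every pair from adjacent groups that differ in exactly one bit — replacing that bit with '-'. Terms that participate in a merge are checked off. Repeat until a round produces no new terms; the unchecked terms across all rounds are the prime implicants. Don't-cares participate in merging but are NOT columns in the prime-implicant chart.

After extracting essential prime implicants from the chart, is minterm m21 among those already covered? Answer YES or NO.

YES

size-2^0 implicants → 00000(✓)  00001(✓)  00010(✓)  00101(✓)  00111(✓)  01001(✓)  01010(✓)  01111(✓)  10000(✓)  10101(✓)  10110  11001(✓)  11010(✓)  11011(✓)
size-2^1 implicants → -0000  -0101  -1001  -1010  0-001  0-010  0-111  00-01  000-0  0000-  001-1  110-1  1101-
Unchecked terms (primes): -0000, -0101, -1001, -1010, 0-001, 0-010, 0-111, 00-01, 000-0, 0000-, 001-1, 10110, 110-1, 1101-
Minterm coverage:
  m0 ⊆ -0000,000-0,0000-
  m1 ⊆ 0-001,00-01,0000-
  m2 ⊆ 0-010,000-0
  m5 ⊆ -0101,00-01,001-1
  m7 ⊆ 0-111,001-1
  m9 ⊆ -1001,0-001
  m21 ⊆ -0101 [E]
  m22 ⊆ 10110 [E]
  m25 ⊆ -1001,110-1
  m26 ⊆ -1010,1101-
  m27 ⊆ 110-1,1101-
E = {-0101, 10110}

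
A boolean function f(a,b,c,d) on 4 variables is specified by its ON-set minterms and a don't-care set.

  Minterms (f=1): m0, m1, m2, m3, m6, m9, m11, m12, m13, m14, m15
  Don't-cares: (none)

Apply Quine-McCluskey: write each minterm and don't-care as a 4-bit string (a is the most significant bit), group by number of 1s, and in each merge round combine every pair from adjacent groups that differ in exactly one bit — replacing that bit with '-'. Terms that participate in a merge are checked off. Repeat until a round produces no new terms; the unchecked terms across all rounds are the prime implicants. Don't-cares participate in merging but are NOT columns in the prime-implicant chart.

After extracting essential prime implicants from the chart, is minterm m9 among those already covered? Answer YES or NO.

NO

[col 0] 0000*, 0001*, 0010*, 0011*, 0110*, 1001*, 1011*, 1100*, 1101*, 1110*, 1111*
[col 1] -001*, -011*, -110, 0-10, 00-0*, 00-1*, 000-*, 001-*, 1-01*, 1-11*, 10-1*, 11-0*, 11-1*, 110-*, 111-*
[col 2] -0-1, 00--, 1--1, 11--
Prime implicants: -0-1, -110, 0-10, 00--, 1--1, 11--
PI chart (minterm → PIs covering it):
  0 | 00--  (sole → essential)
  1 | -0-1,00--
  2 | 0-10,00--
  3 | -0-1,00--
  6 | -110,0-10
  9 | -0-1,1--1
  11 | -0-1,1--1
  12 | 11--  (sole → essential)
  13 | 1--1,11--
  14 | -110,11--
  15 | 1--1,11--
Essential prime implicants: 00--, 11--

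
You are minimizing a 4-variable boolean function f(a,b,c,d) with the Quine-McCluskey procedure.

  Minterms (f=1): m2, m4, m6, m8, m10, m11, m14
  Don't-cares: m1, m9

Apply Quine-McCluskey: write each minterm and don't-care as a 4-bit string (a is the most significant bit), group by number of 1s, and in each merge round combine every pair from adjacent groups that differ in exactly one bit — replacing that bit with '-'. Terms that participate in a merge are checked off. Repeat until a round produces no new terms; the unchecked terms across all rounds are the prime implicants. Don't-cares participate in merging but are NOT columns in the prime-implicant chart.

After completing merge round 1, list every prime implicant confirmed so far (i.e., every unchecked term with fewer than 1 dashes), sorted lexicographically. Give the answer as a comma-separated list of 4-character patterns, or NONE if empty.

Round 0: 0001✓ 0010✓ 0100✓ 0110✓ 1000✓ 1001✓ 1010✓ 1011✓ 1110✓
Round 1: -001 -010✓ -110✓ 0-10✓ 01-0 1-10✓ 10-0✓ 10-1✓ 100-✓ 101-✓
Round 2: --10 10--
PIs = {--10, -001, 01-0, 10--}

NONE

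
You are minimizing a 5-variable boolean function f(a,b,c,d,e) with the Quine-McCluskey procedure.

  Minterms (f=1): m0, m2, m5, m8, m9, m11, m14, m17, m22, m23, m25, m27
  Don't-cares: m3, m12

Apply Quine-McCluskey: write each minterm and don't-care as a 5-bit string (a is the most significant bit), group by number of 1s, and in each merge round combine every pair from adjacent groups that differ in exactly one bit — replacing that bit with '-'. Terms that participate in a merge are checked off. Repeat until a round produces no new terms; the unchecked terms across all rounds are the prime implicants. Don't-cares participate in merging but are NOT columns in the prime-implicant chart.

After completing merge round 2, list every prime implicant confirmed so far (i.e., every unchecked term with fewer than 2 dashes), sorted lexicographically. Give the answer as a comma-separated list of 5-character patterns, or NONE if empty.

0-000, 0-011, 000-0, 0001-, 00101, 01-00, 0100-, 011-0, 1-001, 1011-

Round 0: 00000✓ 00010✓ 00011✓ 00101 01000✓ 01001✓ 01011✓ 01100✓ 01110✓ 10001✓ 10110✓ 10111✓ 11001✓ 11011✓
Round 1: -1001✓ -1011✓ 0-000 0-011 000-0 0001- 01-00 010-1✓ 0100- 011-0 1-001 1011- 110-1✓
Round 2: -10-1
PIs = {-10-1, 0-000, 0-011, 000-0, 0001-, 00101, 01-00, 0100-, 011-0, 1-001, 1011-}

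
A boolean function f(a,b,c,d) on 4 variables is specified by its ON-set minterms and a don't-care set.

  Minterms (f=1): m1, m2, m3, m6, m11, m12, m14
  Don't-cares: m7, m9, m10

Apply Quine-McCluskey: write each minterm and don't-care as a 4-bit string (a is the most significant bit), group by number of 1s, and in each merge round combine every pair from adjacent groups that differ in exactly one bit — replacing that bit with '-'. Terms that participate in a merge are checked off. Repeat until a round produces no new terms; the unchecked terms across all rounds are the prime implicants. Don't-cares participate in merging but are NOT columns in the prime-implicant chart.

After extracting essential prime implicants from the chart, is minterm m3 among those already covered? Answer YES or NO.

YES

size-2^0 implicants → 0001(✓)  0010(✓)  0011(✓)  0110(✓)  0111(✓)  1001(✓)  1010(✓)  1011(✓)  1100(✓)  1110(✓)
size-2^1 implicants → -001(✓)  -010(✓)  -011(✓)  -110(✓)  0-10(✓)  0-11(✓)  00-1(✓)  001-(✓)  011-(✓)  1-10(✓)  10-1(✓)  101-(✓)  11-0
size-2^2 implicants → --10  -0-1  -01-  0-1-
Unchecked terms (primes): --10, -0-1, -01-, 0-1-, 11-0
Minterm coverage:
  m1 ⊆ -0-1 [E]
  m2 ⊆ --10,-01-,0-1-
  m3 ⊆ -0-1,-01-,0-1-
  m6 ⊆ --10,0-1-
  m11 ⊆ -0-1,-01-
  m12 ⊆ 11-0 [E]
  m14 ⊆ --10,11-0
E = {-0-1, 11-0}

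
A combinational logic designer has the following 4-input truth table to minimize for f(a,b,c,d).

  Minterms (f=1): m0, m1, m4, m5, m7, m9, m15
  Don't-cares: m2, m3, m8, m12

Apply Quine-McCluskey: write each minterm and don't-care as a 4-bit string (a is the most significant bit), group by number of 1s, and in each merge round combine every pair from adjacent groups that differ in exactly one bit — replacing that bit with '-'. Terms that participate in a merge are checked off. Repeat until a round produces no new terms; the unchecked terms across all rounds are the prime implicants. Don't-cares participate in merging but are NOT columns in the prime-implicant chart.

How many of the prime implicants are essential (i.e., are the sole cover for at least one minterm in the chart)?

Round 0: 0000✓ 0001✓ 0010✓ 0011✓ 0100✓ 0101✓ 0111✓ 1000✓ 1001✓ 1100✓ 1111✓
Round 1: -000✓ -001✓ -100✓ -111 0-00✓ 0-01✓ 0-11✓ 00-0✓ 00-1✓ 000-✓ 001-✓ 01-1✓ 010-✓ 1-00✓ 100-✓
Round 2: --00 -00- 0--1 0-0- 00--
PIs = {--00, -00-, -111, 0--1, 0-0-, 00--}
Coverage chart:
  m0: --00,-00-,0-0-,00--
  m1: -00-,0--1,0-0-,00--
  m4: --00,0-0-
  m5: 0--1,0-0-
  m7: -111,0--1
  m9: -00- ←essential
  m15: -111 ←essential
Essential: -00-, -111

2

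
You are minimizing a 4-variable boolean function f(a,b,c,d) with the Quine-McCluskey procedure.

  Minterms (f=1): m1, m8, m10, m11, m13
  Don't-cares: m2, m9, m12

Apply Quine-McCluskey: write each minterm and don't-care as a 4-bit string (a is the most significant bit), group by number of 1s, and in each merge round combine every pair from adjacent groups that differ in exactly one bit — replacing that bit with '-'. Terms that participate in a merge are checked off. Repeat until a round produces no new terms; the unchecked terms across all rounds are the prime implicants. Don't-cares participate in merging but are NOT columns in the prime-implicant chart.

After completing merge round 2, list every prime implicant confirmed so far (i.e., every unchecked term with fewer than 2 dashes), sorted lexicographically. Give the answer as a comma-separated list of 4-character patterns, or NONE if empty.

Round 0: 0001✓ 0010✓ 1000✓ 1001✓ 1010✓ 1011✓ 1100✓ 1101✓
Round 1: -001 -010 1-00✓ 1-01✓ 10-0✓ 10-1✓ 100-✓ 101-✓ 110-✓
Round 2: 1-0- 10--
PIs = {-001, -010, 1-0-, 10--}

-001, -010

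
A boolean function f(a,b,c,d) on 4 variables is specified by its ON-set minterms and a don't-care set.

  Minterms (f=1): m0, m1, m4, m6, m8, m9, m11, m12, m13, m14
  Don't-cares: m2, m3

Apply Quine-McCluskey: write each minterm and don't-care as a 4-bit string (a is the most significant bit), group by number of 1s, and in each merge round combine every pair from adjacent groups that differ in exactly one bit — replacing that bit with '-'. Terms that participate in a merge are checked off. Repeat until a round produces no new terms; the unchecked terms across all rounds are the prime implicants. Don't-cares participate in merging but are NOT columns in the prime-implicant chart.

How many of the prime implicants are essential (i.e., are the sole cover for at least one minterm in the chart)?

[col 0] 0000*, 0001*, 0010*, 0011*, 0100*, 0110*, 1000*, 1001*, 1011*, 1100*, 1101*, 1110*
[col 1] -000*, -001*, -011*, -100*, -110*, 0-00*, 0-10*, 00-0*, 00-1*, 000-*, 001-*, 01-0*, 1-00*, 1-01*, 10-1*, 100-*, 11-0*, 110-*
[col 2] --00, -0-1, -00-, -1-0, 0--0, 00--, 1-0-
Prime implicants: --00, -0-1, -00-, -1-0, 0--0, 00--, 1-0-
PI chart (minterm → PIs covering it):
  0 | --00,-00-,0--0,00--
  1 | -0-1,-00-,00--
  4 | --00,-1-0,0--0
  6 | -1-0,0--0
  8 | --00,-00-,1-0-
  9 | -0-1,-00-,1-0-
  11 | -0-1  (sole → essential)
  12 | --00,-1-0,1-0-
  13 | 1-0-  (sole → essential)
  14 | -1-0  (sole → essential)
Essential prime implicants: -0-1, -1-0, 1-0-

3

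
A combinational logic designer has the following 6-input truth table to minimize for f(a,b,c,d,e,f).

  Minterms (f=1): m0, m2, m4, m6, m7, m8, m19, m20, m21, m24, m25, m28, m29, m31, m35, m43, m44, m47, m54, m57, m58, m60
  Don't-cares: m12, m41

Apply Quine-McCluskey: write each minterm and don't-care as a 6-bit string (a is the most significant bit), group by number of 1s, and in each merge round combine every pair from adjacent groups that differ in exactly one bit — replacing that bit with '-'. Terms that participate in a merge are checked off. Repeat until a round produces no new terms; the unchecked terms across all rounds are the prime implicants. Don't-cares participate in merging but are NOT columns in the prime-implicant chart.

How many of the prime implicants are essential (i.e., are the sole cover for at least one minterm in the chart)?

Round 0: 000000✓ 000010✓ 000100✓ 000110✓ 000111✓ 001000✓ 001100✓ 010011 010100✓ 010101✓ 011000✓ 011001✓ 011100✓ 011101✓ 011111✓ 100011✓ 101001✓ 101011✓ 101100✓ 101111✓ 110110 111001✓ 111010 111100✓
Round 1: -01100✓ -11001 -11100✓ 0-0100✓ 0-1000✓ 0-1100✓ 00-000✓ 00-100✓ 000-00✓ 000-10✓ 0000-0✓ 0001-0✓ 00011- 001-00✓ 01-100✓ 01-101✓ 01010-✓ 011-00✓ 011-01✓ 01100-✓ 0111-1 01110-✓ 1-1001 1-1100✓ 10-011 101-11 1010-1
Round 2: --1100 0--100 0-1-00 00--00 000--0 01-10- 011-0-
PIs = {--1100, -11001, 0--100, 0-1-00, 00--00, 000--0, 00011-, 01-10-, 010011, 011-0-, 0111-1, 1-1001, 10-011, 101-11, 1010-1, 110110, 111010}
Coverage chart:
  m0: 00--00,000--0
  m2: 000--0 ←essential
  m4: 0--100,00--00,000--0
  m6: 000--0,00011-
  m7: 00011- ←essential
  m8: 0-1-00,00--00
  m19: 010011 ←essential
  m20: 0--100,01-10-
  m21: 01-10- ←essential
  m24: 0-1-00,011-0-
  m25: -11001,011-0-
  m28: --1100,0--100,0-1-00,01-10-,011-0-
  m29: 01-10-,011-0-,0111-1
  m31: 0111-1 ←essential
  m35: 10-011 ←essential
  m43: 10-011,101-11,1010-1
  m44: --1100 ←essential
  m47: 101-11 ←essential
  m54: 110110 ←essential
  m57: -11001,1-1001
  m58: 111010 ←essential
  m60: --1100 ←essential
Essential: --1100, 000--0, 00011-, 01-10-, 010011, 0111-1, 10-011, 101-11, 110110, 111010

10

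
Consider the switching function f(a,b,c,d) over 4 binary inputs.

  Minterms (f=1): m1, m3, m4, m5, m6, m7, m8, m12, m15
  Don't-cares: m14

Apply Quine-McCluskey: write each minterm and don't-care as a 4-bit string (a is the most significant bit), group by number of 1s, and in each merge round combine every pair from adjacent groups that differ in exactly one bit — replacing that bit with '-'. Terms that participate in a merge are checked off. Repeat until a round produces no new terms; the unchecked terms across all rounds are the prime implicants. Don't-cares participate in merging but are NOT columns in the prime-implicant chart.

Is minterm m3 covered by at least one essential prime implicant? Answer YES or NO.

size-2^0 implicants → 0001(✓)  0011(✓)  0100(✓)  0101(✓)  0110(✓)  0111(✓)  1000(✓)  1100(✓)  1110(✓)  1111(✓)
size-2^1 implicants → -100(✓)  -110(✓)  -111(✓)  0-01(✓)  0-11(✓)  00-1(✓)  01-0(✓)  01-1(✓)  010-(✓)  011-(✓)  1-00  11-0(✓)  111-(✓)
size-2^2 implicants → -1-0  -11-  0--1  01--
Unchecked terms (primes): -1-0, -11-, 0--1, 01--, 1-00
Minterm coverage:
  m1 ⊆ 0--1 [E]
  m3 ⊆ 0--1 [E]
  m4 ⊆ -1-0,01--
  m5 ⊆ 0--1,01--
  m6 ⊆ -1-0,-11-,01--
  m7 ⊆ -11-,0--1,01--
  m8 ⊆ 1-00 [E]
  m12 ⊆ -1-0,1-00
  m15 ⊆ -11- [E]
E = {-11-, 0--1, 1-00}

YES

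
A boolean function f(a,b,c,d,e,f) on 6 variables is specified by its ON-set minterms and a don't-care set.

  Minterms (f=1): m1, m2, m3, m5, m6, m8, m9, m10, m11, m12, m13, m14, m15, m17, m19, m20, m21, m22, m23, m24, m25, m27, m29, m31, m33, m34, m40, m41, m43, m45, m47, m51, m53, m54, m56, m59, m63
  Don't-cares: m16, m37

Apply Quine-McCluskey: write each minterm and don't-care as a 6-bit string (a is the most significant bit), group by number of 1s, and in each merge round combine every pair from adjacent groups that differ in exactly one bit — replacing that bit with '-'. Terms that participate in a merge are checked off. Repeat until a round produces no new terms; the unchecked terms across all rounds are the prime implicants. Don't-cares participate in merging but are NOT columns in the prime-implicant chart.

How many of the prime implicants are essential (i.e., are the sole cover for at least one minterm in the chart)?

8

Round 0: 000001✓ 000010✓ 000011✓ 000101✓ 000110✓ 001000✓ 001001✓ 001010✓ 001011✓ 001100✓ 001101✓ 001110✓ 001111✓ 010000✓ 010001✓ 010011✓ 010100✓ 010101✓ 010110✓ 010111✓ 011000✓ 011001✓ 011011✓ 011101✓ 011111✓ 100001✓ 100010✓ 100101✓ 101000✓ 101001✓ 101011✓ 101101✓ 101111✓ 110011✓ 110101✓ 110110✓ 111000✓ 111011✓ 111111✓
Round 1: -00001✓ -00010 -00101✓ -01000✓ -01001✓ -01011✓ -01101✓ -01111✓ -10011✓ -10101✓ -10110 -11000✓ -11011✓ -11111✓ 0-0001✓ 0-0011✓ 0-0101✓ 0-0110 0-1000✓ 0-1001✓ 0-1011✓ 0-1101✓ 0-1111✓ 00-001✓ 00-010✓ 00-011✓ 00-101✓ 00-110✓ 000-01✓ 000-10✓ 0000-1✓ 00001-✓ 001-00✓ 001-01✓ 001-10✓ 001-11✓ 0010-0✓ 0010-1✓ 00100-✓ 00101-✓ 0011-0✓ 0011-1✓ 00110-✓ 00111-✓ 01-000✓ 01-001✓ 01-011✓ 01-101✓ 01-111✓ 010-00✓ 010-01✓ 010-11✓ 0100-1✓ 01000-✓ 0101-0✓ 0101-1✓ 01010-✓ 01011-✓ 011-01✓ 011-11✓ 0110-1✓ 01100-✓ 0111-1✓ 1-0101✓ 1-1000✓ 1-1011✓ 1-1111✓ 10-001✓ 10-101✓ 100-01✓ 101-01✓ 101-11✓ 1010-1✓ 10100-✓ 1011-1✓ 11-011✓ 111-11✓
Round 2: --0101 --1000 --1011✓ --1111✓ -0-001✓ -0-101✓ -00-01✓ -01-01✓ -01-11✓ -010-1✓ -0100- -011-1✓ -1-011 -11-11✓ 0--001✓ 0--011✓ 0--101✓ 0-0-01✓ 0-00-1✓ 0-1-01✓ 0-1-11✓ 0-10-1✓ 0-100- 0-11-1✓ 00--01✓ 00--10 00-0-1✓ 00-01- 001--0✓ 001--1✓ 001-0-✓ 001-1-✓ 0010--✓ 0011--✓ 01--01✓ 01--11✓ 01-0-1✓ 01-00- 01-1-1✓ 010--1✓ 010-0- 0101-- 011--1✓ 1-1-11✓ 10--01✓ 101--1✓
Round 3: --1-11 -0--01 -01--1 0---01 0--0-1 0-1--1 001--- 01---1
PIs = {--0101, --1-11, --1000, -0--01, -00010, -01--1, -0100-, -1-011, -10110, 0---01, 0--0-1, 0-0110, 0-1--1, 0-100-, 00--10, 00-01-, 001---, 01---1, 01-00-, 010-0-, 0101--}
Coverage chart:
  m1: -0--01,0---01,0--0-1
  m2: -00010,00--10,00-01-
  m3: 0--0-1,00-01-
  m5: --0101,-0--01,0---01
  m6: 0-0110,00--10
  m8: --1000,-0100-,0-100-,001---
  m9: -0--01,-01--1,-0100-,0---01,0--0-1,0-1--1,0-100-,001---
  m10: 00--10,00-01-,001---
  m11: --1-11,-01--1,0--0-1,0-1--1,00-01-,001---
  m12: 001--- ←essential
  m13: -0--01,-01--1,0---01,0-1--1,001---
  m14: 00--10,001---
  m15: --1-11,-01--1,0-1--1,001---
  m17: 0---01,0--0-1,01---1,01-00-,010-0-
  m19: -1-011,0--0-1,01---1
  m20: 010-0-,0101--
  m21: --0101,0---01,01---1,010-0-,0101--
  m22: -10110,0-0110,0101--
  m23: 01---1,0101--
  m24: --1000,0-100-,01-00-
  m25: 0---01,0--0-1,0-1--1,0-100-,01---1,01-00-
  m27: --1-11,-1-011,0--0-1,0-1--1,01---1
  m29: 0---01,0-1--1,01---1
  m31: --1-11,0-1--1,01---1
  m33: -0--01 ←essential
  m34: -00010 ←essential
  m40: --1000,-0100-
  m41: -0--01,-01--1,-0100-
  m43: --1-11,-01--1
  m45: -0--01,-01--1
  m47: --1-11,-01--1
  m51: -1-011 ←essential
  m53: --0101 ←essential
  m54: -10110 ←essential
  m56: --1000 ←essential
  m59: --1-11,-1-011
  m63: --1-11 ←essential
Essential: --0101, --1-11, --1000, -0--01, -00010, -1-011, -10110, 001---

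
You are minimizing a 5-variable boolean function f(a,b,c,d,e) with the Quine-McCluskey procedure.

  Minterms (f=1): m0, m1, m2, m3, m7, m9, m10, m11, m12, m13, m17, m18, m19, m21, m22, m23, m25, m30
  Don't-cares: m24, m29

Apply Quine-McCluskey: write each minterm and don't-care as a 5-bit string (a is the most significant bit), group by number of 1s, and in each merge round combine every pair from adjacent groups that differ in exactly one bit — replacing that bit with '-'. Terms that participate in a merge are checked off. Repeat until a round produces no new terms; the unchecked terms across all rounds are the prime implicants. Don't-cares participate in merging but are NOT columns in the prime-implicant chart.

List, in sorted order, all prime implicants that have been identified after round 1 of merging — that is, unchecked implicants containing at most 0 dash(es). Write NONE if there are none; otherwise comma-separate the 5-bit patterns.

Round 0: 00000✓ 00001✓ 00010✓ 00011✓ 00111✓ 01001✓ 01010✓ 01011✓ 01100✓ 01101✓ 10001✓ 10010✓ 10011✓ 10101✓ 10110✓ 10111✓ 11000✓ 11001✓ 11101✓ 11110✓
Round 1: -0001✓ -0010✓ -0011✓ -0111✓ -1001✓ -1101✓ 0-001✓ 0-010✓ 0-011✓ 00-11✓ 000-0✓ 000-1✓ 0000-✓ 0001-✓ 01-01✓ 010-1✓ 0101-✓ 0110- 1-001✓ 1-101✓ 1-110 10-01✓ 10-10✓ 10-11✓ 100-1✓ 1001-✓ 101-1✓ 1011-✓ 11-01✓ 1100-
Round 2: --001 -0-11 -00-1 -001- -1-01 0-0-1 0-01- 000-- 1--01 10--1 10-1-
PIs = {--001, -0-11, -00-1, -001-, -1-01, 0-0-1, 0-01-, 000--, 0110-, 1--01, 1-110, 10--1, 10-1-, 1100-}

NONE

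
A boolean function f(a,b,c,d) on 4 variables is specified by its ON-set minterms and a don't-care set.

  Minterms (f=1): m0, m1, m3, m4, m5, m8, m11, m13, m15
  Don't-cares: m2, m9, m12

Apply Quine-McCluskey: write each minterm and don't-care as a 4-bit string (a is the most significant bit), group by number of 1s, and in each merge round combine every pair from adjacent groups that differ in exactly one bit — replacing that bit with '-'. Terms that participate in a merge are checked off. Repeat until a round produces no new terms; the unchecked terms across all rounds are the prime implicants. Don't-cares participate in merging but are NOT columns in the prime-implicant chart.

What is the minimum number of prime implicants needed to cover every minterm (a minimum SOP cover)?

3

[col 0] 0000*, 0001*, 0010*, 0011*, 0100*, 0101*, 1000*, 1001*, 1011*, 1100*, 1101*, 1111*
[col 1] -000*, -001*, -011*, -100*, -101*, 0-00*, 0-01*, 00-0*, 00-1*, 000-*, 001-*, 010-*, 1-00*, 1-01*, 1-11*, 10-1*, 100-*, 11-1*, 110-*
[col 2] --00*, --01*, -0-1, -00-*, -10-*, 0-0-*, 00--, 1--1, 1-0-*
[col 3] --0-
Prime implicants: --0-, -0-1, 00--, 1--1
PI chart (minterm → PIs covering it):
  0 | --0-,00--
  1 | --0-,-0-1,00--
  3 | -0-1,00--
  4 | --0-  (sole → essential)
  5 | --0-  (sole → essential)
  8 | --0-  (sole → essential)
  11 | -0-1,1--1
  13 | --0-,1--1
  15 | 1--1  (sole → essential)
Essential prime implicants: --0-, 1--1
Petrick residual → -0-1
Minimum SOP uses 3 PIs: c' + b'd + ad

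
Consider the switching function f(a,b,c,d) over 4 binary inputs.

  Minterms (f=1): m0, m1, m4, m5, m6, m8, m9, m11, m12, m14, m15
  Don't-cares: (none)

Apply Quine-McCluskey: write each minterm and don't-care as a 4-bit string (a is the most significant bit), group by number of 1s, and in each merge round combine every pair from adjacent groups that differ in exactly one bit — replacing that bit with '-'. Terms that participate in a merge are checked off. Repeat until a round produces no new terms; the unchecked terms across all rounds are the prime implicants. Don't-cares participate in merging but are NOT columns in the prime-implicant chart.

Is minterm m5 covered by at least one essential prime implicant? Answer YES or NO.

YES

[col 0] 0000*, 0001*, 0100*, 0101*, 0110*, 1000*, 1001*, 1011*, 1100*, 1110*, 1111*
[col 1] -000*, -001*, -100*, -110*, 0-00*, 0-01*, 000-*, 01-0*, 010-*, 1-00*, 1-11, 10-1, 100-*, 11-0*, 111-
[col 2] --00, -00-, -1-0, 0-0-
Prime implicants: --00, -00-, -1-0, 0-0-, 1-11, 10-1, 111-
PI chart (minterm → PIs covering it):
  0 | --00,-00-,0-0-
  1 | -00-,0-0-
  4 | --00,-1-0,0-0-
  5 | 0-0-  (sole → essential)
  6 | -1-0  (sole → essential)
  8 | --00,-00-
  9 | -00-,10-1
  11 | 1-11,10-1
  12 | --00,-1-0
  14 | -1-0,111-
  15 | 1-11,111-
Essential prime implicants: -1-0, 0-0-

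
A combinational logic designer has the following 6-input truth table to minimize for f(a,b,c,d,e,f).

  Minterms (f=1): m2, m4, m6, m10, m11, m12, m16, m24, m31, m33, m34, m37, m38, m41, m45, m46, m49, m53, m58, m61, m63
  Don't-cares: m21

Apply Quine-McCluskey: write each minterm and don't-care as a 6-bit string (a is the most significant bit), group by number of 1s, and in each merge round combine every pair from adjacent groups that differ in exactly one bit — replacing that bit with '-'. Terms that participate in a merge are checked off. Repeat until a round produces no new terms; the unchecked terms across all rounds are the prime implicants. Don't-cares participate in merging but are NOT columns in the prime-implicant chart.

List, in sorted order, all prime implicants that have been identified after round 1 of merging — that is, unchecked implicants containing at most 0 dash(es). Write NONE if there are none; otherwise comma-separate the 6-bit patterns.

Round 0: 000010✓ 000100✓ 000110✓ 001010✓ 001011✓ 001100✓ 010000✓ 010101✓ 011000✓ 011111✓ 100001✓ 100010✓ 100101✓ 100110✓ 101001✓ 101101✓ 101110✓ 110001✓ 110101✓ 111010 111101✓ 111111✓
Round 1: -00010✓ -00110✓ -10101 -11111 00-010 00-100 000-10✓ 0001-0 00101- 01-000 1-0001✓ 1-0101✓ 1-1101✓ 10-001✓ 10-101✓ 10-110 100-01✓ 100-10✓ 101-01✓ 11-101✓ 110-01✓ 1111-1
Round 2: -00-10 1--101 1-0-01 10--01
PIs = {-00-10, -10101, -11111, 00-010, 00-100, 0001-0, 00101-, 01-000, 1--101, 1-0-01, 10--01, 10-110, 111010, 1111-1}

111010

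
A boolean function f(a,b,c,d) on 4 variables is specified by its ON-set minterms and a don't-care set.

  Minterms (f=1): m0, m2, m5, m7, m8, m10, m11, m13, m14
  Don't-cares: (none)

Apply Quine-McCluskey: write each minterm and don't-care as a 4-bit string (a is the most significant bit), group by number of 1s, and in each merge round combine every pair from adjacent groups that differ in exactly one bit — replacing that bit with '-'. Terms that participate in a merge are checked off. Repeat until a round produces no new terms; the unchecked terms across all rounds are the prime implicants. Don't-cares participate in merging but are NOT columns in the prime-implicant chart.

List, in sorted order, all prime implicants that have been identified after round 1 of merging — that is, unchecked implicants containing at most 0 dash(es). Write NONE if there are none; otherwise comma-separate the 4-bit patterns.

NONE

[col 0] 0000*, 0010*, 0101*, 0111*, 1000*, 1010*, 1011*, 1101*, 1110*
[col 1] -000*, -010*, -101, 00-0*, 01-1, 1-10, 10-0*, 101-
[col 2] -0-0
Prime implicants: -0-0, -101, 01-1, 1-10, 101-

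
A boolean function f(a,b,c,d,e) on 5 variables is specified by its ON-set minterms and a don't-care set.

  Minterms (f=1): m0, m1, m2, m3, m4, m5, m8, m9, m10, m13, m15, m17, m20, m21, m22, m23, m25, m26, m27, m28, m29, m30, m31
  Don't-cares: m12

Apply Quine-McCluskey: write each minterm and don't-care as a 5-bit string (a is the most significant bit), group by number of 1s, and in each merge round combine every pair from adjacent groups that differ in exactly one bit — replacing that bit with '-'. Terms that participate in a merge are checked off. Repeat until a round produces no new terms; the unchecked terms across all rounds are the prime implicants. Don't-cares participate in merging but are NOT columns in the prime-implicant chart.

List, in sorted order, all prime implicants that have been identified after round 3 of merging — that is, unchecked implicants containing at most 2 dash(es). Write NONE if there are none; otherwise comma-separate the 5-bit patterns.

-1010, -11-1, 0-0-0, 000--, 11--1, 11-1-

Round 0: 00000✓ 00001✓ 00010✓ 00011✓ 00100✓ 00101✓ 01000✓ 01001✓ 01010✓ 01100✓ 01101✓ 01111✓ 10001✓ 10100✓ 10101✓ 10110✓ 10111✓ 11001✓ 11010✓ 11011✓ 11100✓ 11101✓ 11110✓ 11111✓
Round 1: -0001✓ -0100✓ -0101✓ -1001✓ -1010 -1100✓ -1101✓ -1111✓ 0-000✓ 0-001✓ 0-010✓ 0-100✓ 0-101✓ 00-00✓ 00-01✓ 000-0✓ 000-1✓ 0000-✓ 0001-✓ 0010-✓ 01-00✓ 01-01✓ 010-0✓ 0100-✓ 011-1✓ 0110-✓ 1-001✓ 1-100✓ 1-101✓ 1-110✓ 1-111✓ 10-01✓ 101-0✓ 101-1✓ 1010-✓ 1011-✓ 11-01✓ 11-10✓ 11-11✓ 110-1✓ 1101-✓ 111-0✓ 111-1✓ 1110-✓ 1111-✓
Round 2: --001✓ --100✓ --101✓ -0-01✓ -010-✓ -1-01✓ -11-1 -110-✓ 0--00✓ 0--01✓ 0-0-0 0-00-✓ 0-10-✓ 00-0-✓ 000-- 01-0-✓ 1--01✓ 1-1-0✓ 1-1-1✓ 1-10-✓ 1-11-✓ 101--✓ 11--1 11-1- 111--✓
Round 3: ---01 --10- 0--0- 1-1--
PIs = {---01, --10-, -1010, -11-1, 0--0-, 0-0-0, 000--, 1-1--, 11--1, 11-1-}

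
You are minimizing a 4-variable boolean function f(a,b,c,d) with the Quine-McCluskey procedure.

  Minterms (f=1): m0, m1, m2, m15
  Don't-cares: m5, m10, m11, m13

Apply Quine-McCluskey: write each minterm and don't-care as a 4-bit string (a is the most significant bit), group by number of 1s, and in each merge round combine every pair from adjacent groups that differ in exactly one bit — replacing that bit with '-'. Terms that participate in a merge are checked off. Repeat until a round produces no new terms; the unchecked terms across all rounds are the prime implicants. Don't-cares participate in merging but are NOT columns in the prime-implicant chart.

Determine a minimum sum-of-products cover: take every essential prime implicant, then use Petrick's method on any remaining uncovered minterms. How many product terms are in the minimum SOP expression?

3

[col 0] 0000*, 0001*, 0010*, 0101*, 1010*, 1011*, 1101*, 1111*
[col 1] -010, -101, 0-01, 00-0, 000-, 1-11, 101-, 11-1
Prime implicants: -010, -101, 0-01, 00-0, 000-, 1-11, 101-, 11-1
PI chart (minterm → PIs covering it):
  0 | 00-0,000-
  1 | 0-01,000-
  2 | -010,00-0
  15 | 1-11,11-1
(no essential prime implicants)
Petrick residual → -010, 000-, 1-11
Minimum SOP uses 3 PIs: b'cd' + a'b'c' + acd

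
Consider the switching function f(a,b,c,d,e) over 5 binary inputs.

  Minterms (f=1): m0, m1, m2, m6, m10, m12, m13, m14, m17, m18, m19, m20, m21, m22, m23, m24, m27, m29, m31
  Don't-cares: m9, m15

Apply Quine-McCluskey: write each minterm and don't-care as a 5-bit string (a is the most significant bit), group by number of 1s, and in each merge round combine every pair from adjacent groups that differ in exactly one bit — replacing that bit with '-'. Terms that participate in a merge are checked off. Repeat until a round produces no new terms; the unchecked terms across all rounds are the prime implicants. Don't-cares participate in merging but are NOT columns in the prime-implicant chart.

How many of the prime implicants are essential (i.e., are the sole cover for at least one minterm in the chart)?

Round 0: 00000✓ 00001✓ 00010✓ 00110✓ 01001✓ 01010✓ 01100✓ 01101✓ 01110✓ 01111✓ 10001✓ 10010✓ 10011✓ 10100✓ 10101✓ 10110✓ 10111✓ 11000 11011✓ 11101✓ 11111✓
Round 1: -0001 -0010✓ -0110✓ -1101✓ -1111✓ 0-001 0-010✓ 0-110✓ 00-10✓ 000-0 0000- 01-01 01-10✓ 011-0✓ 011-1✓ 0110-✓ 0111-✓ 1-011✓ 1-101✓ 1-111✓ 10-01✓ 10-10✓ 10-11✓ 100-1✓ 1001-✓ 101-0✓ 101-1✓ 1010-✓ 1011-✓ 11-11✓ 111-1✓
Round 2: -0-10 -11-1 0--10 011-- 1--11 1-1-1 10--1 10-1- 101--
PIs = {-0-10, -0001, -11-1, 0--10, 0-001, 000-0, 0000-, 01-01, 011--, 1--11, 1-1-1, 10--1, 10-1-, 101--, 11000}
Coverage chart:
  m0: 000-0,0000-
  m1: -0001,0-001,0000-
  m2: -0-10,0--10,000-0
  m6: -0-10,0--10
  m10: 0--10 ←essential
  m12: 011-- ←essential
  m13: -11-1,01-01,011--
  m14: 0--10,011--
  m17: -0001,10--1
  m18: -0-10,10-1-
  m19: 1--11,10--1,10-1-
  m20: 101-- ←essential
  m21: 1-1-1,10--1,101--
  m22: -0-10,10-1-,101--
  m23: 1--11,1-1-1,10--1,10-1-,101--
  m24: 11000 ←essential
  m27: 1--11 ←essential
  m29: -11-1,1-1-1
  m31: -11-1,1--11,1-1-1
Essential: 0--10, 011--, 1--11, 101--, 11000

5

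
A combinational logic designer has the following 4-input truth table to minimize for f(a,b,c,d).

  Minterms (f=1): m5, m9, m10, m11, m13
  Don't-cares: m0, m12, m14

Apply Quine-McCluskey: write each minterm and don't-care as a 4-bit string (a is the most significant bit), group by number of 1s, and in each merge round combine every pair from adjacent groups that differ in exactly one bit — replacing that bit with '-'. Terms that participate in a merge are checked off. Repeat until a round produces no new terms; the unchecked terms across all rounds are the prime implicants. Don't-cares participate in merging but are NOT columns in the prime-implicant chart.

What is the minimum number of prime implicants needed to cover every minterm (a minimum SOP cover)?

3

size-2^0 implicants → 0000  0101(✓)  1001(✓)  1010(✓)  1011(✓)  1100(✓)  1101(✓)  1110(✓)
size-2^1 implicants → -101  1-01  1-10  10-1  101-  11-0  110-
Unchecked terms (primes): -101, 0000, 1-01, 1-10, 10-1, 101-, 11-0, 110-
Minterm coverage:
  m5 ⊆ -101 [E]
  m9 ⊆ 1-01,10-1
  m10 ⊆ 1-10,101-
  m11 ⊆ 10-1,101-
  m13 ⊆ -101,1-01,110-
E = {-101}
Petrick residual → 1-01, 101-
Cover = bc'd + ac'd + ab'c  |cover|=3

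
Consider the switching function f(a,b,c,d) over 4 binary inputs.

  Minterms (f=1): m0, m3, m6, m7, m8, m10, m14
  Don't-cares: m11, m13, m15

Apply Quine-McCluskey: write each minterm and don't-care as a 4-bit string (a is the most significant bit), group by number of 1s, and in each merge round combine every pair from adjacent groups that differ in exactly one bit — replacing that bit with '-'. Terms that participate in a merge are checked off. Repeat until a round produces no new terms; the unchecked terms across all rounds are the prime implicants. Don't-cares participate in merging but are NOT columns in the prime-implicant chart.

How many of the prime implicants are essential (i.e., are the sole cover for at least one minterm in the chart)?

3

Round 0: 0000✓ 0011✓ 0110✓ 0111✓ 1000✓ 1010✓ 1011✓ 1101✓ 1110✓ 1111✓
Round 1: -000 -011✓ -110✓ -111✓ 0-11✓ 011-✓ 1-10✓ 1-11✓ 10-0 101-✓ 11-1 111-✓
Round 2: --11 -11- 1-1-
PIs = {--11, -000, -11-, 1-1-, 10-0, 11-1}
Coverage chart:
  m0: -000 ←essential
  m3: --11 ←essential
  m6: -11- ←essential
  m7: --11,-11-
  m8: -000,10-0
  m10: 1-1-,10-0
  m14: -11-,1-1-
Essential: --11, -000, -11-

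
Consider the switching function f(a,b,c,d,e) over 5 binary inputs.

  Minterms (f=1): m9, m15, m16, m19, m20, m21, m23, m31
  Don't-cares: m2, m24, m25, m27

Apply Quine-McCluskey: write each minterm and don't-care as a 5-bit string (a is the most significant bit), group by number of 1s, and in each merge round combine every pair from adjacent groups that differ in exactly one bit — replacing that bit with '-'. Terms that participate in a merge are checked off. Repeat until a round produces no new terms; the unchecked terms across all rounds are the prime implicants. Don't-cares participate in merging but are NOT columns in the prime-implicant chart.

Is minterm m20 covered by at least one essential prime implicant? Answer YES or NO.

Round 0: 00010 01001✓ 01111✓ 10000✓ 10011✓ 10100✓ 10101✓ 10111✓ 11000✓ 11001✓ 11011✓ 11111✓
Round 1: -1001 -1111 1-000 1-011✓ 1-111✓ 10-00 10-11✓ 101-1 1010- 11-11✓ 110-1 1100-
Round 2: 1--11
PIs = {-1001, -1111, 00010, 1--11, 1-000, 10-00, 101-1, 1010-, 110-1, 1100-}
Coverage chart:
  m9: -1001 ←essential
  m15: -1111 ←essential
  m16: 1-000,10-00
  m19: 1--11 ←essential
  m20: 10-00,1010-
  m21: 101-1,1010-
  m23: 1--11,101-1
  m31: -1111,1--11
Essential: -1001, -1111, 1--11

NO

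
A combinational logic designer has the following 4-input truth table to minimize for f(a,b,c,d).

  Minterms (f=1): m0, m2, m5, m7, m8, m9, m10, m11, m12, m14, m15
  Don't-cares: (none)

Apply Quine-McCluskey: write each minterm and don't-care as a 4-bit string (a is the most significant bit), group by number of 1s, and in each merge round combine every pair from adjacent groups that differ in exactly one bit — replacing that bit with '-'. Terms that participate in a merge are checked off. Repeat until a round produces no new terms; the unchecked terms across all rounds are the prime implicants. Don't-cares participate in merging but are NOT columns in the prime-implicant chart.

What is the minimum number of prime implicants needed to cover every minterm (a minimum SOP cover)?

5

size-2^0 implicants → 0000(✓)  0010(✓)  0101(✓)  0111(✓)  1000(✓)  1001(✓)  1010(✓)  1011(✓)  1100(✓)  1110(✓)  1111(✓)
size-2^1 implicants → -000(✓)  -010(✓)  -111  00-0(✓)  01-1  1-00(✓)  1-10(✓)  1-11(✓)  10-0(✓)  10-1(✓)  100-(✓)  101-(✓)  11-0(✓)  111-(✓)
size-2^2 implicants → -0-0  1--0  1-1-  10--
Unchecked terms (primes): -0-0, -111, 01-1, 1--0, 1-1-, 10--
Minterm coverage:
  m0 ⊆ -0-0 [E]
  m2 ⊆ -0-0 [E]
  m5 ⊆ 01-1 [E]
  m7 ⊆ -111,01-1
  m8 ⊆ -0-0,1--0,10--
  m9 ⊆ 10-- [E]
  m10 ⊆ -0-0,1--0,1-1-,10--
  m11 ⊆ 1-1-,10--
  m12 ⊆ 1--0 [E]
  m14 ⊆ 1--0,1-1-
  m15 ⊆ -111,1-1-
E = {-0-0, 01-1, 1--0, 10--}
Petrick residual → -111
Cover = b'd' + bcd + a'bd + ad' + ab'  |cover|=5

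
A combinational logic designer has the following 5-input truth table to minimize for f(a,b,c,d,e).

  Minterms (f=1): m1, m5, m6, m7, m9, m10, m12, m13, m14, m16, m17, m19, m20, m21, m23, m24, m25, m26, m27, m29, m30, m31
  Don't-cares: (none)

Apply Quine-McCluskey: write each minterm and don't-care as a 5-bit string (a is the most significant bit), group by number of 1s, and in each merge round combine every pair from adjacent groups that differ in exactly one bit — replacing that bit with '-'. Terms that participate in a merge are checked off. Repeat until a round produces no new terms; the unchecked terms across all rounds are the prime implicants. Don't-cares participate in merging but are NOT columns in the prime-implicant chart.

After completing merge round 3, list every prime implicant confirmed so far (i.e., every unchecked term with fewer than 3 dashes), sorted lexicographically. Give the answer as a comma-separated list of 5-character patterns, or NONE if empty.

-01-1, -1-10, 0-110, 0011-, 011-0, 0110-, 1-00-, 10-0-, 11-1-, 110--

size-2^0 implicants → 00001(✓)  00101(✓)  00110(✓)  00111(✓)  01001(✓)  01010(✓)  01100(✓)  01101(✓)  01110(✓)  10000(✓)  10001(✓)  10011(✓)  10100(✓)  10101(✓)  10111(✓)  11000(✓)  11001(✓)  11010(✓)  11011(✓)  11101(✓)  11110(✓)  11111(✓)
size-2^1 implicants → -0001(✓)  -0101(✓)  -0111(✓)  -1001(✓)  -1010(✓)  -1101(✓)  -1110(✓)  0-001(✓)  0-101(✓)  0-110  00-01(✓)  001-1(✓)  0011-  01-01(✓)  01-10(✓)  011-0  0110-  1-000(✓)  1-001(✓)  1-011(✓)  1-101(✓)  1-111(✓)  10-00(✓)  10-01(✓)  10-11(✓)  100-1(✓)  1000-(✓)  101-1(✓)  1010-(✓)  11-01(✓)  11-10(✓)  11-11(✓)  110-0(✓)  110-1(✓)  1100-(✓)  1101-(✓)  111-1(✓)  1111-(✓)
size-2^2 implicants → --001(✓)  --101(✓)  -0-01(✓)  -01-1  -1-01(✓)  -1-10  0--01(✓)  1--01(✓)  1--11(✓)  1-0-1(✓)  1-00-  1-1-1(✓)  10--1(✓)  10-0-  11--1(✓)  11-1-  110--
size-2^3 implicants → ---01  1---1
Unchecked terms (primes): ---01, -01-1, -1-10, 0-110, 0011-, 011-0, 0110-, 1---1, 1-00-, 10-0-, 11-1-, 110--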